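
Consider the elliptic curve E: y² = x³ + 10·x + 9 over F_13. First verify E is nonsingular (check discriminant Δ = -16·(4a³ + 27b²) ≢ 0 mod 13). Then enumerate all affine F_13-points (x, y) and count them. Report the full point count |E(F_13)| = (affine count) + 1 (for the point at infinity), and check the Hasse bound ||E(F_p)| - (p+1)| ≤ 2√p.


Affine points = {(0, 3), (0, 10), (3, 1), (3, 12), (4, 3), (4, 10), (6, 5), (6, 8), (8, 4), (8, 9), (9, 3), (9, 10), (10, 2), (10, 11)}; affine count = 14; |E(F_13)| = 15.

Discriminant check: Δ ∝ 4a³ + 27b² = 4·10³ + 27·9² = 4·1000 + 27·81 ≡ 12 (mod 13). Nonzero ⇒ E is nonsingular.
For each x ∈ F_13, compute rhs = x³ + 10·x + 9 mod 13, then count y ∈ F_13 with y² ≡ rhs.
  x = 0: rhs = 9, matching y values: 3, 10 (2 points).
  x = 1: rhs = 7, matching y values: none (0 points).
  x = 2: rhs = 11, matching y values: none (0 points).
  x = 3: rhs = 1, matching y values: 1, 12 (2 points).
  x = 4: rhs = 9, matching y values: 3, 10 (2 points).
  x = 5: rhs = 2, matching y values: none (0 points).
  x = 6: rhs = 12, matching y values: 5, 8 (2 points).
  x = 7: rhs = 6, matching y values: none (0 points).
  x = 8: rhs = 3, matching y values: 4, 9 (2 points).
  x = 9: rhs = 9, matching y values: 3, 10 (2 points).
  x = 10: rhs = 4, matching y values: 2, 11 (2 points).
  x = 11: rhs = 7, matching y values: none (0 points).
  x = 12: rhs = 11, matching y values: none (0 points).
Total affine count: 14.
Full point count |E(F_13)| = 14 + 1 = 15.
Hasse bound: |15 − (13+1)| = |1| = 1 ≤ 2√13 ≈ 7.2111 ✓.


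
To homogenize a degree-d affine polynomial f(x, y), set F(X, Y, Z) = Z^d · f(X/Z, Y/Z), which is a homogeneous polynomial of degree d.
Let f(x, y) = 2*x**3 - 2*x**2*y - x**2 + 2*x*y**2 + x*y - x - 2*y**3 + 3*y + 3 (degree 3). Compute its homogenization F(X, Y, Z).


F(X, Y, Z) = 2*X**3 - 2*X**2*Y - X**2*Z + 2*X*Y**2 + X*Y*Z - X*Z**2 - 2*Y**3 + 3*Y*Z**2 + 3*Z**3

deg(f) = 3.
Substitute x = X/Z, y = Y/Z into f, then multiply by Z^3.
  monomial 2·x^3·y^0 ↦ 2·X^3·Y^0·Z^0.
  monomial -2·x^2·y^1 ↦ -2·X^2·Y^1·Z^0.
  monomial -1·x^2·y^0 ↦ -1·X^2·Y^0·Z^1.
  monomial 2·x^1·y^2 ↦ 2·X^1·Y^2·Z^0.
  monomial 1·x^1·y^1 ↦ 1·X^1·Y^1·Z^1.
  monomial -1·x^1·y^0 ↦ -1·X^1·Y^0·Z^2.
  monomial -2·x^0·y^3 ↦ -2·X^0·Y^3·Z^0.
  monomial 3·x^0·y^1 ↦ 3·X^0·Y^1·Z^2.
  monomial 3·x^0·y^0 ↦ 3·X^0·Y^0·Z^3.
Collecting: F(X, Y, Z) = 2*X**3 - 2*X**2*Y - X**2*Z + 2*X*Y**2 + X*Y*Z - X*Z**2 - 2*Y**3 + 3*Y*Z**2 + 3*Z**3.


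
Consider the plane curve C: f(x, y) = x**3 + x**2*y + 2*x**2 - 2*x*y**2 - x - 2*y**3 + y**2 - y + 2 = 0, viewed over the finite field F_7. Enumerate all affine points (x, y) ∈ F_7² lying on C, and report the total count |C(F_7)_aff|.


Affine F_7-points: {(0, 1), (1, 4), (2, 1), (2, 3), (2, 5), (5, 2), (6, 2)}; count = 7.

For each of the 49 pairs (x, y) ∈ F_7², evaluate f(x, y) mod 7. Record the zeros.
  x = 0: [0↦2, 1↦0, 2↦2, 3↦3, 4↦5, 5↦3, 6↦6]  zeros at y ∈ {1}
  x = 1: [0↦4, 1↦1, 2↦5, 3↦4, 4↦0, 5↦2, 6↦5]  zeros at y ∈ {4}
  x = 2: [0↦2, 1↦0, 2↦1, 3↦0, 4↦6, 5↦0, 6↦5]  zeros at y ∈ {1, 3, 5}
  x = 3: [0↦2, 1↦3, 2↦3, 3↦4, 4↦1, 5↦3, 6↦5]  zeros at y ∈ ∅
  x = 4: [0↦3, 1↦2, 2↦3, 3↦1, 4↦5, 5↦3, 6↦4]  zeros at y ∈ ∅
  x = 5: [0↦4, 1↦3, 2↦0, 3↦4, 4↦3, 5↦6, 6↦1]  zeros at y ∈ {2}
  x = 6: [0↦4, 1↦5, 2↦0, 3↦5, 4↦1, 5↦4, 6↦2]  zeros at y ∈ {2}
Collecting zeros: affine points = {(0, 1), (1, 4), (2, 1), (2, 3), (2, 5), (5, 2), (6, 2)}.
Total count |C(F_7)_aff| = 7.


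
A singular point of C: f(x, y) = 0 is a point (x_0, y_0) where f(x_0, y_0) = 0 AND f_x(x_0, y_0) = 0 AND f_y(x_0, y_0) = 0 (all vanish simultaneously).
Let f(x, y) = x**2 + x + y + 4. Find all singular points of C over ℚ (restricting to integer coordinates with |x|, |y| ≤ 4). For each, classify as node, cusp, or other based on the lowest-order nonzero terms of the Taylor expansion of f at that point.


No singular points in the scanned grid; C is smooth there.

Compute partial derivatives:
  f_x = 2*x + 1.
  f_y = 1.
f_y = 1 is a nonzero constant, so f_y never vanishes: no point (x, y) can satisfy f = f_x = f_y = 0. In particular no (x, y) ∈ {−4, ..., 4}² is singular; the curve is smooth.


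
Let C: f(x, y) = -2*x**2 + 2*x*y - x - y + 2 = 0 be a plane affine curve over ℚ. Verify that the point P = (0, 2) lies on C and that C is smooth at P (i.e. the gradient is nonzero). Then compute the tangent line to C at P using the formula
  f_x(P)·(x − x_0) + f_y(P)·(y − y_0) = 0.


Tangent line at P: 3*x - y + 2 = 0.

Step 1: f(0, 2) = 0, so P lies on C.
Step 2: partial derivatives
  f_x(x, y) = -4*x + 2*y - 1, f_y(x, y) = 2*x - 1.
  f_x(P) = 3, f_y(P) = -1 (gradient nonzero, so P is smooth).
Step 3: tangent line at P: 3·(x − 0) + -1·(y − 2) = 0.
Expanding: 3*x - y + 2 = 0.


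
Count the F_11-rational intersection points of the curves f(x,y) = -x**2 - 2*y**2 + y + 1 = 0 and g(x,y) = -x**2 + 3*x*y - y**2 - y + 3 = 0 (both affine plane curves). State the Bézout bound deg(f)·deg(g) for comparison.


Common zeros: {(1, 6)}; count = 1; Bézout bound = 4.

deg(f) = 2, deg(g) = 2, so Bézout bound = 4.
Scan x ∈ F_11. For each x, list the y ∈ F_11 with f(x, y) ≡ 0 and those with g(x, y) ≡ 0 (mod 11); the common zeros in that column are the intersection.
  x = 0: f ≡ 0 at y ∈ {1, 5}; g ≡ 0 at y ∈ ∅; common: ∅.
  x = 1: f ≡ 0 at y ∈ {0, 6}; g ≡ 0 at y ∈ {6, 7}; common: {6}.
  x = 2: f ≡ 0 at y ∈ ∅; g ≡ 0 at y ∈ ∅; common: ∅.
  x = 3: f ≡ 0 at y ∈ {7, 10}; g ≡ 0 at y ∈ ∅; common: ∅.
  x = 4: f ≡ 0 at y ∈ ∅; g ≡ 0 at y ∈ {3, 8}; common: ∅.
  x = 5: f ≡ 0 at y ∈ ∅; g ≡ 0 at y ∈ {0, 3}; common: ∅.
  x = 6: f ≡ 0 at y ∈ ∅; g ≡ 0 at y ∈ {0, 6}; common: ∅.
  x = 7: f ≡ 0 at y ∈ ∅; g ≡ 0 at y ∈ ∅; common: ∅.
  x = 8: f ≡ 0 at y ∈ {7, 10}; g ≡ 0 at y ∈ ∅; common: ∅.
  x = 9: f ≡ 0 at y ∈ ∅; g ≡ 0 at y ∈ {7, 8}; common: ∅.
  x = 10: f ≡ 0 at y ∈ {0, 6}; g ≡ 0 at y ∈ ∅; common: ∅.
Collecting: common zeros = {(1, 6)}, so the count is 1.
Comparison with the Bézout bound: 1 ≤ 4 = deg(f)·deg(g), as expected for curves with no common component (the affine F_11-count falls short of the bound because intersections may lie at infinity, over extension fields, or carry multiplicity).


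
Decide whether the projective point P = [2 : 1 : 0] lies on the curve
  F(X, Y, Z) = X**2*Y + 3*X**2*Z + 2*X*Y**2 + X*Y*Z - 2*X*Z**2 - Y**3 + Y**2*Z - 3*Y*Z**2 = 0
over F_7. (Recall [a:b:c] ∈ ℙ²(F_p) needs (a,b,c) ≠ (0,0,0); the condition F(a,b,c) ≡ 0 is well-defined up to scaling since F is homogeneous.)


F(2,1,0) ≡ 0 (mod 7); P is on the curve.

Evaluate F(2, 1, 0) term-by-term (mod 7).
  X**2*Y ↦ 1·4·1·1 = 4
  3*X**2*Z ↦ 3·4·1·0 = 0
  2*X*Y**2 ↦ 2·2·1·1 = 4
  X*Y*Z ↦ 1·2·1·0 = 0
  -2*X*Z**2 ↦ -2·2·1·0 = 0
  -Y**3 ↦ -1·1·1·1 = -1
  Y**2*Z ↦ 1·1·1·0 = 0
  -3*Y*Z**2 ↦ -3·1·1·0 = 0
Sum: F(2, 1, 0) = (4) + (0) + (4) + (0) + (0) + (-1) + (0) + (0) = 7.
Reducing mod 7: 7 ≡ 0 (mod 7).
Since F(a, b, c) ≡ 0 (mod 7), P lies on the curve.


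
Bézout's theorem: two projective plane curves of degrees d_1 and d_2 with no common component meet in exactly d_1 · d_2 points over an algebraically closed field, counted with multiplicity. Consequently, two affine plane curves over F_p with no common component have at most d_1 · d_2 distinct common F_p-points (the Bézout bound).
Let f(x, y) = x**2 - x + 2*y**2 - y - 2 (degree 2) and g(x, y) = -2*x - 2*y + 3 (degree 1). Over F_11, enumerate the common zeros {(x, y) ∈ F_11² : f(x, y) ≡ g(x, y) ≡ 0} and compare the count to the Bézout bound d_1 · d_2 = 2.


Common zeros: ∅; count = 0; Bézout bound = 2.

deg(f) = 2, deg(g) = 1, so Bézout bound = 2.
Scan x ∈ F_11. For each x, list the y ∈ F_11 with f(x, y) ≡ 0 and those with g(x, y) ≡ 0 (mod 11); the common zeros in that column are the intersection.
  x = 0: f ≡ 0 at y ∈ ∅; g ≡ 0 at y ∈ {7}; common: ∅.
  x = 1: f ≡ 0 at y ∈ ∅; g ≡ 0 at y ∈ {6}; common: ∅.
  x = 2: f ≡ 0 at y ∈ {0, 6}; g ≡ 0 at y ∈ {5}; common: ∅.
  x = 3: f ≡ 0 at y ∈ ∅; g ≡ 0 at y ∈ {4}; common: ∅.
  x = 4: f ≡ 0 at y ∈ {1, 5}; g ≡ 0 at y ∈ {3}; common: ∅.
  x = 5: f ≡ 0 at y ∈ {3}; g ≡ 0 at y ∈ {2}; common: ∅.
  x = 6: f ≡ 0 at y ∈ ∅; g ≡ 0 at y ∈ {1}; common: ∅.
  x = 7: f ≡ 0 at y ∈ {3}; g ≡ 0 at y ∈ {0}; common: ∅.
  x = 8: f ≡ 0 at y ∈ {1, 5}; g ≡ 0 at y ∈ {10}; common: ∅.
  x = 9: f ≡ 0 at y ∈ ∅; g ≡ 0 at y ∈ {9}; common: ∅.
  x = 10: f ≡ 0 at y ∈ {0, 6}; g ≡ 0 at y ∈ {8}; common: ∅.
Collecting: common zeros = ∅, so the count is 0.
Comparison with the Bézout bound: 0 ≤ 2 = deg(f)·deg(g), as expected for curves with no common component (the affine F_11-count falls short of the bound because intersections may lie at infinity, over extension fields, or carry multiplicity).


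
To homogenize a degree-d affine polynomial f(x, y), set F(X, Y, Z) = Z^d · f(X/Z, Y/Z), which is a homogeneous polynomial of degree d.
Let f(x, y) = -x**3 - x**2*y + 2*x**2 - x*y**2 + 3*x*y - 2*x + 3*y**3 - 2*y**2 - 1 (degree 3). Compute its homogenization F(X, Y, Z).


F(X, Y, Z) = -X**3 - X**2*Y + 2*X**2*Z - X*Y**2 + 3*X*Y*Z - 2*X*Z**2 + 3*Y**3 - 2*Y**2*Z - Z**3

deg(f) = 3.
Substitute x = X/Z, y = Y/Z into f, then multiply by Z^3.
  monomial -1·x^3·y^0 ↦ -1·X^3·Y^0·Z^0.
  monomial -1·x^2·y^1 ↦ -1·X^2·Y^1·Z^0.
  monomial 2·x^2·y^0 ↦ 2·X^2·Y^0·Z^1.
  monomial -1·x^1·y^2 ↦ -1·X^1·Y^2·Z^0.
  monomial 3·x^1·y^1 ↦ 3·X^1·Y^1·Z^1.
  monomial -2·x^1·y^0 ↦ -2·X^1·Y^0·Z^2.
  monomial 3·x^0·y^3 ↦ 3·X^0·Y^3·Z^0.
  monomial -2·x^0·y^2 ↦ -2·X^0·Y^2·Z^1.
  monomial -1·x^0·y^0 ↦ -1·X^0·Y^0·Z^3.
Collecting: F(X, Y, Z) = -X**3 - X**2*Y + 2*X**2*Z - X*Y**2 + 3*X*Y*Z - 2*X*Z**2 + 3*Y**3 - 2*Y**2*Z - Z**3.


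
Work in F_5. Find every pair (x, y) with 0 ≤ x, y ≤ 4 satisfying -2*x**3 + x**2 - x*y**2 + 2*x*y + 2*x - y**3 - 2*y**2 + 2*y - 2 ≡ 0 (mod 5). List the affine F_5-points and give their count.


Affine F_5-points: {(0, 4), (2, 0), (2, 3)}; count = 3.

For each of the 25 pairs (x, y) ∈ F_5², evaluate f(x, y) mod 5. Record the zeros.
  x = 0: [0↦3, 1↦2, 2↦1, 3↦4, 4↦0]  zeros at y ∈ {4}
  x = 1: [0↦4, 1↦4, 2↦2, 3↦2, 4↦3]  zeros at y ∈ ∅
  x = 2: [0↦0, 1↦1, 2↦3, 3↦0, 4↦1]  zeros at y ∈ {0, 3}
  x = 3: [0↦4, 1↦1, 2↦2, 3↦1, 4↦2]  zeros at y ∈ ∅
  x = 4: [0↦4, 1↦2, 2↦2, 3↦3, 4↦4]  zeros at y ∈ ∅
Collecting zeros: affine points = {(0, 4), (2, 0), (2, 3)}.
Total count |C(F_5)_aff| = 3.


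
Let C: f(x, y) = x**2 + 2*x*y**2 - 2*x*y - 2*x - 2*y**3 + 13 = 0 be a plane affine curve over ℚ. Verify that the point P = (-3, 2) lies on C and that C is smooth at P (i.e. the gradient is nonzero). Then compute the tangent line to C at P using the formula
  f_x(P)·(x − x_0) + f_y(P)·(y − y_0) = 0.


Tangent line at P: -4*x - 42*y + 72 = 0.

Step 1: f(-3, 2) = 0, so P lies on C.
Step 2: partial derivatives
  f_x(x, y) = 2*x + 2*y**2 - 2*y - 2, f_y(x, y) = 4*x*y - 2*x - 6*y**2.
  f_x(P) = -4, f_y(P) = -42 (gradient nonzero, so P is smooth).
Step 3: tangent line at P: -4·(x − -3) + -42·(y − 2) = 0.
Expanding: -4*x - 42*y + 72 = 0.


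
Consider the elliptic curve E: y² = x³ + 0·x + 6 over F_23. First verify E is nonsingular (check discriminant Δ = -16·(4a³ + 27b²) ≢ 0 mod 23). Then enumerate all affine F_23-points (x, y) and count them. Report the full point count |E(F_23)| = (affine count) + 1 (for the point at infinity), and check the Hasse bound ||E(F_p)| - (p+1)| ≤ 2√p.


Affine points = {(0, 11), (0, 12), (4, 1), (4, 22), (5, 4), (5, 19), (7, 2), (7, 21), (8, 9), (8, 14), (11, 7), (11, 16), (12, 3), (12, 20), (13, 8), (13, 15), (14, 6), (14, 17), (15, 0), (16, 10), (16, 13), (20, 5), (20, 18)}; affine count = 23; |E(F_23)| = 24.

Discriminant check: Δ ∝ 4a³ + 27b² = 4·0³ + 27·6² = 4·0 + 27·36 ≡ 6 (mod 23). Nonzero ⇒ E is nonsingular.
For each x ∈ F_23, compute rhs = x³ + 0·x + 6 mod 23, then count y ∈ F_23 with y² ≡ rhs.
  x = 0: rhs = 6, matching y values: 11, 12 (2 points).
  x = 1: rhs = 7, matching y values: none (0 points).
  x = 2: rhs = 14, matching y values: none (0 points).
  x = 3: rhs = 10, matching y values: none (0 points).
  x = 4: rhs = 1, matching y values: 1, 22 (2 points).
  x = 5: rhs = 16, matching y values: 4, 19 (2 points).
  x = 6: rhs = 15, matching y values: none (0 points).
  x = 7: rhs = 4, matching y values: 2, 21 (2 points).
  x = 8: rhs = 12, matching y values: 9, 14 (2 points).
  x = 9: rhs = 22, matching y values: none (0 points).
  x = 10: rhs = 17, matching y values: none (0 points).
  x = 11: rhs = 3, matching y values: 7, 16 (2 points).
  x = 12: rhs = 9, matching y values: 3, 20 (2 points).
  x = 13: rhs = 18, matching y values: 8, 15 (2 points).
  x = 14: rhs = 13, matching y values: 6, 17 (2 points).
  x = 15: rhs = 0, matching y values: 0 (1 points).
  x = 16: rhs = 8, matching y values: 10, 13 (2 points).
  x = 17: rhs = 20, matching y values: none (0 points).
  x = 18: rhs = 19, matching y values: none (0 points).
  x = 19: rhs = 11, matching y values: none (0 points).
  x = 20: rhs = 2, matching y values: 5, 18 (2 points).
  x = 21: rhs = 21, matching y values: none (0 points).
  x = 22: rhs = 5, matching y values: none (0 points).
Total affine count: 23.
Full point count |E(F_23)| = 23 + 1 = 24.
Hasse bound: |24 − (23+1)| = |0| = 0 ≤ 2√23 ≈ 9.5917 ✓.


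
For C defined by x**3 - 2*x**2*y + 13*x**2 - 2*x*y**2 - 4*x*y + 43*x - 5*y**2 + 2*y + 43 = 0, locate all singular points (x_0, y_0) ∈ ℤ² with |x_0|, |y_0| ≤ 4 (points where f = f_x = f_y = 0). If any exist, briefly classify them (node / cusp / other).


Singular points: {(-3, 2)}; classification: cusp.

Compute partial derivatives:
  f_x = 3*x**2 - 4*x*y + 26*x - 2*y**2 - 4*y + 43.
  f_y = -2*x**2 - 4*x*y - 4*x - 10*y + 2.
Scan x_0 ∈ {−4, ..., 4}. For each x_0, f_y(x_0, y) is a polynomial in y; find its integer roots y ∈ {−4, ..., 4}, then test f_x and f at those candidates.
  x = -4: f_y(-4, y) = 6*y - 14; no integer root y with |y| ≤ 4.
  x = -3: f_y(-3, y) = 2*y - 4; vanishes at y ∈ {2}. (-3, 2): f_x = 0, f = 0 — SINGULAR.
  x = -2: f_y(-2, y) = 2 - 2*y; vanishes at y ∈ {1}. (-2, 1): f_x = 5 ≠ 0.
  x = -1: f_y(-1, y) = 4 - 6*y; no integer root y with |y| ≤ 4.
  x = 0: f_y(0, y) = 2 - 10*y; no integer root y with |y| ≤ 4.
  x = 1: f_y(1, y) = -14*y - 4; no integer root y with |y| ≤ 4.
  x = 2: f_y(2, y) = -18*y - 14; no integer root y with |y| ≤ 4.
  x = 3: f_y(3, y) = -22*y - 28; no integer root y with |y| ≤ 4.
  x = 4: f_y(4, y) = -26*y - 46; no integer root y with |y| ≤ 4.
Only singular point on the grid: (-3, 2).
Classify: substitute x = -3 + u, y = 2 + v and expand: f = u**3 - 2*u**2*v - 2*u*v**2 + v**2.
No constant or linear terms (consistent with a singular point). Quadratic part: v**2. Cubic part: u**3 - 2*u**2*v - 2*u*v**2.
The quadratic part v**2 is a perfect square, so there is a single (double) tangent line v = 0, i.e. y = 2. Restricting the cubic part to that line (v = 0) leaves u**3 ≠ 0, so f is not divisible by v and the branch is v² ≈ -u**3 to lowest order — this is a cusp.
Classification: cusp.


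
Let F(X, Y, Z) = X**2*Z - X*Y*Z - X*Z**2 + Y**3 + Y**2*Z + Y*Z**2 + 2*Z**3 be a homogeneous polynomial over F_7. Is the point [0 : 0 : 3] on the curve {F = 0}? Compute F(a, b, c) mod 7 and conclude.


F(0,0,3) ≡ 5 (mod 7); P is NOT on the curve.

Evaluate F(0, 0, 3) term-by-term (mod 7).
  X**2*Z ↦ 1·0·1·3 = 0
  -X*Y*Z ↦ -1·0·0·3 = 0
  -X*Z**2 ↦ -1·0·1·9 = 0
  Y**3 ↦ 1·1·0·1 = 0
  Y**2*Z ↦ 1·1·0·3 = 0
  Y*Z**2 ↦ 1·1·0·9 = 0
  2*Z**3 ↦ 2·1·1·27 = 54
Sum: F(0, 0, 3) = (0) + (0) + (0) + (0) + (0) + (0) + (54) = 54.
Reducing mod 7: 54 ≡ 5 (mod 7).
Since F(a, b, c) ≡ 5 ≠ 0 (mod 7), P does NOT lie on the curve.


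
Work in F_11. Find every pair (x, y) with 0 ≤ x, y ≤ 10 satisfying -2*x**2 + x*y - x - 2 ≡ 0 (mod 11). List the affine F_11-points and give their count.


Affine F_11-points: {(1, 5), (2, 6), (3, 4), (4, 4), (5, 7), (6, 6), (7, 9), (8, 9), (9, 7), (10, 8)}; count = 10.

For each of the 121 pairs (x, y) ∈ F_11², evaluate f(x, y) mod 11. Record the zeros.
  x = 0: [0↦9, 1↦9, 2↦9, 3↦9, 4↦9, 5↦9, 6↦9, 7↦9, 8↦9, 9↦9, 10↦9]  zeros at y ∈ ∅
  x = 1: [0↦6, 1↦7, 2↦8, 3↦9, 4↦10, 5↦0, 6↦1, 7↦2, 8↦3, 9↦4, 10↦5]  zeros at y ∈ {5}
  x = 2: [0↦10, 1↦1, 2↦3, 3↦5, 4↦7, 5↦9, 6↦0, 7↦2, 8↦4, 9↦6, 10↦8]  zeros at y ∈ {6}
  x = 3: [0↦10, 1↦2, 2↦5, 3↦8, 4↦0, 5↦3, 6↦6, 7↦9, 8↦1, 9↦4, 10↦7]  zeros at y ∈ {4}
  x = 4: [0↦6, 1↦10, 2↦3, 3↦7, 4↦0, 5↦4, 6↦8, 7↦1, 8↦5, 9↦9, 10↦2]  zeros at y ∈ {4}
  x = 5: [0↦9, 1↦3, 2↦8, 3↦2, 4↦7, 5↦1, 6↦6, 7↦0, 8↦5, 9↦10, 10↦4]  zeros at y ∈ {7}
  x = 6: [0↦8, 1↦3, 2↦9, 3↦4, 4↦10, 5↦5, 6↦0, 7↦6, 8↦1, 9↦7, 10↦2]  zeros at y ∈ {6}
  x = 7: [0↦3, 1↦10, 2↦6, 3↦2, 4↦9, 5↦5, 6↦1, 7↦8, 8↦4, 9↦0, 10↦7]  zeros at y ∈ {9}
  x = 8: [0↦5, 1↦2, 2↦10, 3↦7, 4↦4, 5↦1, 6↦9, 7↦6, 8↦3, 9↦0, 10↦8]  zeros at y ∈ {9}
  x = 9: [0↦3, 1↦1, 2↦10, 3↦8, 4↦6, 5↦4, 6↦2, 7↦0, 8↦9, 9↦7, 10↦5]  zeros at y ∈ {7}
  x = 10: [0↦8, 1↦7, 2↦6, 3↦5, 4↦4, 5↦3, 6↦2, 7↦1, 8↦0, 9↦10, 10↦9]  zeros at y ∈ {8}
Collecting zeros: affine points = {(1, 5), (2, 6), (3, 4), (4, 4), (5, 7), (6, 6), (7, 9), (8, 9), (9, 7), (10, 8)}.
Total count |C(F_11)_aff| = 10.


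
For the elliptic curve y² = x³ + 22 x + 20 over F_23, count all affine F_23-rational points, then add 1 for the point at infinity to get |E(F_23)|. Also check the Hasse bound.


Affine points = {(2, 7), (2, 16), (5, 5), (5, 18), (6, 0), (8, 8), (8, 15), (9, 2), (9, 21), (11, 11), (11, 12), (14, 6), (14, 17), (16, 11), (16, 12), (19, 11), (19, 12)}; affine count = 17; |E(F_23)| = 18.

Discriminant check: Δ ∝ 4a³ + 27b² = 4·22³ + 27·20² = 4·10648 + 27·400 ≡ 9 (mod 23). Nonzero ⇒ E is nonsingular.
For each x ∈ F_23, compute rhs = x³ + 22·x + 20 mod 23, then count y ∈ F_23 with y² ≡ rhs.
  x = 0: rhs = 20, matching y values: none (0 points).
  x = 1: rhs = 20, matching y values: none (0 points).
  x = 2: rhs = 3, matching y values: 7, 16 (2 points).
  x = 3: rhs = 21, matching y values: none (0 points).
  x = 4: rhs = 11, matching y values: none (0 points).
  x = 5: rhs = 2, matching y values: 5, 18 (2 points).
  x = 6: rhs = 0, matching y values: 0 (1 points).
  x = 7: rhs = 11, matching y values: none (0 points).
  x = 8: rhs = 18, matching y values: 8, 15 (2 points).
  x = 9: rhs = 4, matching y values: 2, 21 (2 points).
  x = 10: rhs = 21, matching y values: none (0 points).
  x = 11: rhs = 6, matching y values: 11, 12 (2 points).
  x = 12: rhs = 11, matching y values: none (0 points).
  x = 13: rhs = 19, matching y values: none (0 points).
  x = 14: rhs = 13, matching y values: 6, 17 (2 points).
  x = 15: rhs = 22, matching y values: none (0 points).
  x = 16: rhs = 6, matching y values: 11, 12 (2 points).
  x = 17: rhs = 17, matching y values: none (0 points).
  x = 18: rhs = 15, matching y values: none (0 points).
  x = 19: rhs = 6, matching y values: 11, 12 (2 points).
  x = 20: rhs = 19, matching y values: none (0 points).
  x = 21: rhs = 14, matching y values: none (0 points).
  x = 22: rhs = 20, matching y values: none (0 points).
Total affine count: 17.
Full point count |E(F_23)| = 17 + 1 = 18.
Hasse bound: |18 − (23+1)| = |-6| = 6 ≤ 2√23 ≈ 9.5917 ✓.


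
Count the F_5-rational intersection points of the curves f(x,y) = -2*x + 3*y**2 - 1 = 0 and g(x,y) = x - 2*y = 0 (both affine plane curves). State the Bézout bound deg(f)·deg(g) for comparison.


Common zeros: ∅; count = 0; Bézout bound = 2.

deg(f) = 2, deg(g) = 1, so Bézout bound = 2.
Scan x ∈ F_5. For each x, list the y ∈ F_5 with f(x, y) ≡ 0 and those with g(x, y) ≡ 0 (mod 5); the common zeros in that column are the intersection.
  x = 0: f ≡ 0 at y ∈ ∅; g ≡ 0 at y ∈ {0}; common: ∅.
  x = 1: f ≡ 0 at y ∈ {1, 4}; g ≡ 0 at y ∈ {3}; common: ∅.
  x = 2: f ≡ 0 at y ∈ {0}; g ≡ 0 at y ∈ {1}; common: ∅.
  x = 3: f ≡ 0 at y ∈ {2, 3}; g ≡ 0 at y ∈ {4}; common: ∅.
  x = 4: f ≡ 0 at y ∈ ∅; g ≡ 0 at y ∈ {2}; common: ∅.
Collecting: common zeros = ∅, so the count is 0.
Comparison with the Bézout bound: 0 ≤ 2 = deg(f)·deg(g), as expected for curves with no common component (the affine F_5-count falls short of the bound because intersections may lie at infinity, over extension fields, or carry multiplicity).


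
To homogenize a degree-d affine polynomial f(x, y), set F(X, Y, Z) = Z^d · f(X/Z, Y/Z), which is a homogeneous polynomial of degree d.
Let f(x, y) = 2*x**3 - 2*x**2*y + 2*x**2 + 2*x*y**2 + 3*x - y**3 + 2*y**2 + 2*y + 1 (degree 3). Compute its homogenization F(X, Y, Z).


F(X, Y, Z) = 2*X**3 - 2*X**2*Y + 2*X**2*Z + 2*X*Y**2 + 3*X*Z**2 - Y**3 + 2*Y**2*Z + 2*Y*Z**2 + Z**3

deg(f) = 3.
Substitute x = X/Z, y = Y/Z into f, then multiply by Z^3.
  monomial 2·x^3·y^0 ↦ 2·X^3·Y^0·Z^0.
  monomial -2·x^2·y^1 ↦ -2·X^2·Y^1·Z^0.
  monomial 2·x^2·y^0 ↦ 2·X^2·Y^0·Z^1.
  monomial 2·x^1·y^2 ↦ 2·X^1·Y^2·Z^0.
  monomial 3·x^1·y^0 ↦ 3·X^1·Y^0·Z^2.
  monomial -1·x^0·y^3 ↦ -1·X^0·Y^3·Z^0.
  monomial 2·x^0·y^2 ↦ 2·X^0·Y^2·Z^1.
  monomial 2·x^0·y^1 ↦ 2·X^0·Y^1·Z^2.
  monomial 1·x^0·y^0 ↦ 1·X^0·Y^0·Z^3.
Collecting: F(X, Y, Z) = 2*X**3 - 2*X**2*Y + 2*X**2*Z + 2*X*Y**2 + 3*X*Z**2 - Y**3 + 2*Y**2*Z + 2*Y*Z**2 + Z**3.


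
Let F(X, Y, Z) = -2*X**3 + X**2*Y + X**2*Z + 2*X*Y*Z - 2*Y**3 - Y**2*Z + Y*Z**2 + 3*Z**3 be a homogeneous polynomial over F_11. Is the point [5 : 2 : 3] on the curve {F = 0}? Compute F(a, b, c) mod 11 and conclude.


F(5,2,3) ≡ 6 (mod 11); P is NOT on the curve.

Evaluate F(5, 2, 3) term-by-term (mod 11).
  -2*X**3 ↦ -2·125·1·1 = -250
  X**2*Y ↦ 1·25·2·1 = 50
  X**2*Z ↦ 1·25·1·3 = 75
  2*X*Y*Z ↦ 2·5·2·3 = 60
  -2*Y**3 ↦ -2·1·8·1 = -16
  -Y**2*Z ↦ -1·1·4·3 = -12
  Y*Z**2 ↦ 1·1·2·9 = 18
  3*Z**3 ↦ 3·1·1·27 = 81
Sum: F(5, 2, 3) = (-250) + (50) + (75) + (60) + (-16) + (-12) + (18) + (81) = 6.
Reducing mod 11: 6 ≡ 6 (mod 11).
Since F(a, b, c) ≡ 6 ≠ 0 (mod 11), P does NOT lie on the curve.


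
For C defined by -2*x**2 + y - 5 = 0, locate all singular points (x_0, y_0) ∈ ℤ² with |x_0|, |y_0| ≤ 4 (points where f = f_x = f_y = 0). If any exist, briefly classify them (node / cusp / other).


No singular points in the scanned grid; C is smooth there.

Compute partial derivatives:
  f_x = -4*x.
  f_y = 1.
f_y = 1 is a nonzero constant, so f_y never vanishes: no point (x, y) can satisfy f = f_x = f_y = 0. In particular no (x, y) ∈ {−4, ..., 4}² is singular; the curve is smooth.


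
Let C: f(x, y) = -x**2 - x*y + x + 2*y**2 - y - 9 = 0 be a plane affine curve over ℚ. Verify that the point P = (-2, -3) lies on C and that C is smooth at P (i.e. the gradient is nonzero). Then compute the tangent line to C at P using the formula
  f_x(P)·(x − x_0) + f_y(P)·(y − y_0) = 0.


Tangent line at P: 8*x - 11*y - 17 = 0.

Step 1: f(-2, -3) = 0, so P lies on C.
Step 2: partial derivatives
  f_x(x, y) = -2*x - y + 1, f_y(x, y) = -x + 4*y - 1.
  f_x(P) = 8, f_y(P) = -11 (gradient nonzero, so P is smooth).
Step 3: tangent line at P: 8·(x − -2) + -11·(y − -3) = 0.
Expanding: 8*x - 11*y - 17 = 0.


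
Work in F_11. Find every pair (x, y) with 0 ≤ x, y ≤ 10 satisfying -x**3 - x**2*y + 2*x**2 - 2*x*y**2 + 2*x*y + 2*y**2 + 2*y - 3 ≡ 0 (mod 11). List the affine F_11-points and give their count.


Affine F_11-points: {(1, 8), (5, 1), (5, 7), (6, 2), (6, 9), (7, 4), (7, 7), (10, 0), (10, 3)}; count = 9.

For each of the 121 pairs (x, y) ∈ F_11², evaluate f(x, y) mod 11. Record the zeros.
  x = 0: [0↦8, 1↦1, 2↦9, 3↦10, 4↦4, 5↦2, 6↦4, 7↦10, 8↦9, 9↦1, 10↦8]  zeros at y ∈ ∅
  x = 1: [0↦9, 1↦1, 2↦4, 3↦7, 4↦10, 5↦2, 6↦5, 7↦8, 8↦0, 9↦3, 10↦6]  zeros at y ∈ {8}
  x = 2: [0↦8, 1↦8, 2↦4, 3↦7, 4↦6, 5↦1, 6↦3, 7↦1, 8↦6, 9↦7, 10↦4]  zeros at y ∈ ∅
  x = 3: [0↦10, 1↦5, 2↦3, 3↦4, 4↦8, 5↦4, 6↦3, 7↦5, 8↦10, 9↦7, 10↦7]  zeros at y ∈ ∅
  x = 4: [0↦9, 1↦8, 2↦6, 3↦3, 4↦10, 5↦5, 6↦10, 7↦3, 8↦6, 9↦8, 10↦9]  zeros at y ∈ ∅
  x = 5: [0↦10, 1↦0, 2↦7, 3↦9, 4↦6, 5↦9, 6↦7, 7↦0, 8↦10, 9↦4, 10↦4]  zeros at y ∈ {1, 7}
  x = 6: [0↦7, 1↦8, 2↦0, 3↦5, 4↦1, 5↦10, 6↦10, 7↦1, 8↦5, 9↦0, 10↦8]  zeros at y ∈ {2, 9}
  x = 7: [0↦5, 1↦4, 2↦1, 3↦7, 4↦0, 5↦2, 6↦2, 7↦0, 8↦7, 9↦1, 10↦4]  zeros at y ∈ {4, 7}
  x = 8: [0↦9, 1↦4, 2↦4, 3↦9, 4↦8, 5↦1, 6↦10, 7↦2, 8↦10, 9↦1, 10↦8]  zeros at y ∈ ∅
  x = 9: [0↦2, 1↦2, 2↦3, 3↦5, 4↦8, 5↦1, 6↦6, 7↦1, 8↦8, 9↦5, 10↦3]  zeros at y ∈ ∅
  x = 10: [0↦0, 1↦3, 2↦3, 3↦0, 4↦5, 5↦7, 6↦6, 7↦2, 8↦6, 9↦7, 10↦5]  zeros at y ∈ {0, 3}
Collecting zeros: affine points = {(1, 8), (5, 1), (5, 7), (6, 2), (6, 9), (7, 4), (7, 7), (10, 0), (10, 3)}.
Total count |C(F_11)_aff| = 9.


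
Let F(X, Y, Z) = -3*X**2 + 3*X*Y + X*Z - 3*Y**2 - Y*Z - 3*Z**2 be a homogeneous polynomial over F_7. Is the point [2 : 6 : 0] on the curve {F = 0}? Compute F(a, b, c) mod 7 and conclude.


F(2,6,0) ≡ 0 (mod 7); P is on the curve.

Evaluate F(2, 6, 0) term-by-term (mod 7).
  -3*X**2 ↦ -3·4·1·1 = -12
  3*X*Y ↦ 3·2·6·1 = 36
  X*Z ↦ 1·2·1·0 = 0
  -3*Y**2 ↦ -3·1·36·1 = -108
  -Y*Z ↦ -1·1·6·0 = 0
  -3*Z**2 ↦ -3·1·1·0 = 0
Sum: F(2, 6, 0) = (-12) + (36) + (0) + (-108) + (0) + (0) = -84.
Reducing mod 7: -84 ≡ 0 (mod 7).
Since F(a, b, c) ≡ 0 (mod 7), P lies on the curve.


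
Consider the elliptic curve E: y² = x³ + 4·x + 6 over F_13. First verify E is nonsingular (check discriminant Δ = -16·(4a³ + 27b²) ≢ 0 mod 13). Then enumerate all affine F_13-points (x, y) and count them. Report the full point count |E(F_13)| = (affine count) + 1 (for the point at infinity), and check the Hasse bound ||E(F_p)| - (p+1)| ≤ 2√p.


Affine points = {(2, 3), (2, 10), (6, 5), (6, 8), (7, 0), (8, 2), (8, 11), (9, 2), (9, 11), (11, 4), (11, 9), (12, 1), (12, 12)}; affine count = 13; |E(F_13)| = 14.

Discriminant check: Δ ∝ 4a³ + 27b² = 4·4³ + 27·6² = 4·64 + 27·36 ≡ 6 (mod 13). Nonzero ⇒ E is nonsingular.
For each x ∈ F_13, compute rhs = x³ + 4·x + 6 mod 13, then count y ∈ F_13 with y² ≡ rhs.
  x = 0: rhs = 6, matching y values: none (0 points).
  x = 1: rhs = 11, matching y values: none (0 points).
  x = 2: rhs = 9, matching y values: 3, 10 (2 points).
  x = 3: rhs = 6, matching y values: none (0 points).
  x = 4: rhs = 8, matching y values: none (0 points).
  x = 5: rhs = 8, matching y values: none (0 points).
  x = 6: rhs = 12, matching y values: 5, 8 (2 points).
  x = 7: rhs = 0, matching y values: 0 (1 points).
  x = 8: rhs = 4, matching y values: 2, 11 (2 points).
  x = 9: rhs = 4, matching y values: 2, 11 (2 points).
  x = 10: rhs = 6, matching y values: none (0 points).
  x = 11: rhs = 3, matching y values: 4, 9 (2 points).
  x = 12: rhs = 1, matching y values: 1, 12 (2 points).
Total affine count: 13.
Full point count |E(F_13)| = 13 + 1 = 14.
Hasse bound: |14 − (13+1)| = |0| = 0 ≤ 2√13 ≈ 7.2111 ✓.


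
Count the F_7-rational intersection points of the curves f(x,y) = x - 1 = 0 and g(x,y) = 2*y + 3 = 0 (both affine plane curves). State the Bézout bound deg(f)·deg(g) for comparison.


Common zeros: {(1, 2)}; count = 1; Bézout bound = 1.

deg(f) = 1, deg(g) = 1, so Bézout bound = 1.
Scan x ∈ F_7. For each x, list the y ∈ F_7 with f(x, y) ≡ 0 and those with g(x, y) ≡ 0 (mod 7); the common zeros in that column are the intersection.
  x = 0: f ≡ 0 at y ∈ ∅; g ≡ 0 at y ∈ {2}; common: ∅.
  x = 1: f ≡ 0 at y ∈ {0, 1, 2, 3, 4, 5, 6}; g ≡ 0 at y ∈ {2}; common: {2}.
  x = 2: f ≡ 0 at y ∈ ∅; g ≡ 0 at y ∈ {2}; common: ∅.
  x = 3: f ≡ 0 at y ∈ ∅; g ≡ 0 at y ∈ {2}; common: ∅.
  x = 4: f ≡ 0 at y ∈ ∅; g ≡ 0 at y ∈ {2}; common: ∅.
  x = 5: f ≡ 0 at y ∈ ∅; g ≡ 0 at y ∈ {2}; common: ∅.
  x = 6: f ≡ 0 at y ∈ ∅; g ≡ 0 at y ∈ {2}; common: ∅.
Collecting: common zeros = {(1, 2)}, so the count is 1.
Comparison with the Bézout bound: 1 ≤ 1 = deg(f)·deg(g), as expected for curves with no common component (the bound is attained).


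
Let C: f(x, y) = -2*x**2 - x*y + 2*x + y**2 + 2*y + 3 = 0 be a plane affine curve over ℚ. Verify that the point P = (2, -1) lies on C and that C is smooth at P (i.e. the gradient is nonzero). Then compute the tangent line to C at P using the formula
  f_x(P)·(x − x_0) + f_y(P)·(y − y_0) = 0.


Tangent line at P: -5*x - 2*y + 8 = 0.

Step 1: f(2, -1) = 0, so P lies on C.
Step 2: partial derivatives
  f_x(x, y) = -4*x - y + 2, f_y(x, y) = -x + 2*y + 2.
  f_x(P) = -5, f_y(P) = -2 (gradient nonzero, so P is smooth).
Step 3: tangent line at P: -5·(x − 2) + -2·(y − -1) = 0.
Expanding: -5*x - 2*y + 8 = 0.


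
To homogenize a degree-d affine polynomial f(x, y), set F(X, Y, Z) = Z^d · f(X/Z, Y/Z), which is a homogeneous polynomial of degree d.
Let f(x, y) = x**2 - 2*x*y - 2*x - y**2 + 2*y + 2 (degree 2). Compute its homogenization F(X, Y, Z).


F(X, Y, Z) = X**2 - 2*X*Y - 2*X*Z - Y**2 + 2*Y*Z + 2*Z**2

deg(f) = 2.
Substitute x = X/Z, y = Y/Z into f, then multiply by Z^2.
  monomial 1·x^2·y^0 ↦ 1·X^2·Y^0·Z^0.
  monomial -2·x^1·y^1 ↦ -2·X^1·Y^1·Z^0.
  monomial -2·x^1·y^0 ↦ -2·X^1·Y^0·Z^1.
  monomial -1·x^0·y^2 ↦ -1·X^0·Y^2·Z^0.
  monomial 2·x^0·y^1 ↦ 2·X^0·Y^1·Z^1.
  monomial 2·x^0·y^0 ↦ 2·X^0·Y^0·Z^2.
Collecting: F(X, Y, Z) = X**2 - 2*X*Y - 2*X*Z - Y**2 + 2*Y*Z + 2*Z**2.


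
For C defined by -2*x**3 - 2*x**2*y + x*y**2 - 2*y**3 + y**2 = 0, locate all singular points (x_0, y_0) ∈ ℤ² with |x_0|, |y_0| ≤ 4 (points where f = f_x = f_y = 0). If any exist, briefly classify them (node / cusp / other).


Singular points: {(0, 0)}; classification: cusp.

Compute partial derivatives:
  f_x = -6*x**2 - 4*x*y + y**2.
  f_y = -2*x**2 + 2*x*y - 6*y**2 + 2*y.
Scan x_0 ∈ {−4, ..., 4}. For each x_0, f_y(x_0, y) is a polynomial in y; find its integer roots y ∈ {−4, ..., 4}, then test f_x and f at those candidates.
  x = -4: f_y(-4, y) = -6*y**2 - 6*y - 32; no integer root y with |y| ≤ 4.
  x = -3: f_y(-3, y) = -6*y**2 - 4*y - 18; no integer root y with |y| ≤ 4.
  x = -2: f_y(-2, y) = -6*y**2 - 2*y - 8; no integer root y with |y| ≤ 4.
  x = -1: f_y(-1, y) = -6*y**2 - 2; no integer root y with |y| ≤ 4.
  x = 0: f_y(0, y) = -6*y**2 + 2*y; vanishes at y ∈ {0}. (0, 0): f_x = 0, f = 0 — SINGULAR.
  x = 1: f_y(1, y) = -6*y**2 + 4*y - 2; no integer root y with |y| ≤ 4.
  x = 2: f_y(2, y) = -6*y**2 + 6*y - 8; no integer root y with |y| ≤ 4.
  x = 3: f_y(3, y) = -6*y**2 + 8*y - 18; no integer root y with |y| ≤ 4.
  x = 4: f_y(4, y) = -6*y**2 + 10*y - 32; no integer root y with |y| ≤ 4.
Only singular point on the grid: (0, 0).
Classify: substitute x = 0 + u, y = 0 + v and expand: f = -2*u**3 - 2*u**2*v + u*v**2 - 2*v**3 + v**2.
No constant or linear terms (consistent with a singular point). Quadratic part: v**2. Cubic part: -2*u**3 - 2*u**2*v + u*v**2 - 2*v**3.
The quadratic part v**2 is a perfect square, so there is a single (double) tangent line v = 0, i.e. y = 0. Restricting the cubic part to that line (v = 0) leaves -2*u**3 ≠ 0, so f is not divisible by v and the branch is v² ≈ 2*u**3 to lowest order — this is a cusp.
Classification: cusp.


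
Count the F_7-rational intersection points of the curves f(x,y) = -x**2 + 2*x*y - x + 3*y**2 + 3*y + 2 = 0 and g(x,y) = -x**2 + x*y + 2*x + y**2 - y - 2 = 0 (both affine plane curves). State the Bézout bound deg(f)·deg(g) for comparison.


Common zeros: {(5, 5)}; count = 1; Bézout bound = 4.

deg(f) = 2, deg(g) = 2, so Bézout bound = 4.
Scan x ∈ F_7. For each x, list the y ∈ F_7 with f(x, y) ≡ 0 and those with g(x, y) ≡ 0 (mod 7); the common zeros in that column are the intersection.
  x = 0: f ≡ 0 at y ∈ ∅; g ≡ 0 at y ∈ {2, 6}; common: ∅.
  x = 1: f ≡ 0 at y ∈ {0, 3}; g ≡ 0 at y ∈ {1, 6}; common: ∅.
  x = 2: f ≡ 0 at y ∈ ∅; g ≡ 0 at y ∈ {1, 5}; common: ∅.
  x = 3: f ≡ 0 at y ∈ ∅; g ≡ 0 at y ∈ ∅; common: ∅.
  x = 4: f ≡ 0 at y ∈ {3, 5}; g ≡ 0 at y ∈ {2}; common: ∅.
  x = 5: f ≡ 0 at y ∈ {0, 5}; g ≡ 0 at y ∈ {5}; common: {5}.
  x = 6: f ≡ 0 at y ∈ ∅; g ≡ 0 at y ∈ ∅; common: ∅.
Collecting: common zeros = {(5, 5)}, so the count is 1.
Comparison with the Bézout bound: 1 ≤ 4 = deg(f)·deg(g), as expected for curves with no common component (the affine F_7-count falls short of the bound because intersections may lie at infinity, over extension fields, or carry multiplicity).


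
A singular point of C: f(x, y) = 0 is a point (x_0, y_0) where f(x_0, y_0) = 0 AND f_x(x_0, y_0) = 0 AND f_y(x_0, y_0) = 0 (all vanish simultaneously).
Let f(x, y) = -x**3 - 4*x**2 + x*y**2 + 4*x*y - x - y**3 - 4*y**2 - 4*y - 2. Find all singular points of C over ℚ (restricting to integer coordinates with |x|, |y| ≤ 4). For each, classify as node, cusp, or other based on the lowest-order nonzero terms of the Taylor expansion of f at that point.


Singular points: {(-1, -2)}; classification: node.

Compute partial derivatives:
  f_x = -3*x**2 - 8*x + y**2 + 4*y - 1.
  f_y = 2*x*y + 4*x - 3*y**2 - 8*y - 4.
Scan x_0 ∈ {−4, ..., 4}. For each x_0, f_y(x_0, y) is a polynomial in y; find its integer roots y ∈ {−4, ..., 4}, then test f_x and f at those candidates.
  x = -4: f_y(-4, y) = -3*y**2 - 16*y - 20; vanishes at y ∈ {-2}. (-4, -2): f_x = -21 ≠ 0.
  x = -3: f_y(-3, y) = -3*y**2 - 14*y - 16; vanishes at y ∈ {-2}. (-3, -2): f_x = -8 ≠ 0.
  x = -2: f_y(-2, y) = -3*y**2 - 12*y - 12; vanishes at y ∈ {-2}. (-2, -2): f_x = -1 ≠ 0.
  x = -1: f_y(-1, y) = -3*y**2 - 10*y - 8; vanishes at y ∈ {-2}. (-1, -2): f_x = 0, f = 0 — SINGULAR.
  x = 0: f_y(0, y) = -3*y**2 - 8*y - 4; vanishes at y ∈ {-2}. (0, -2): f_x = -5 ≠ 0.
  x = 1: f_y(1, y) = -3*y**2 - 6*y; vanishes at y ∈ {-2, 0}. (1, -2): f_x = -16 ≠ 0; (1, 0): f_x = -12 ≠ 0.
  x = 2: f_y(2, y) = -3*y**2 - 4*y + 4; vanishes at y ∈ {-2}. (2, -2): f_x = -33 ≠ 0.
  x = 3: f_y(3, y) = -3*y**2 - 2*y + 8; vanishes at y ∈ {-2}. (3, -2): f_x = -56 ≠ 0.
  x = 4: f_y(4, y) = 12 - 3*y**2; vanishes at y ∈ {-2, 2}. (4, -2): f_x = -85 ≠ 0; (4, 2): f_x = -69 ≠ 0.
Only singular point on the grid: (-1, -2).
Classify: substitute x = -1 + u, y = -2 + v and expand: f = -u**3 - u**2 + u*v**2 - v**3 + v**2.
No constant or linear terms (consistent with a singular point). Quadratic part: -u**2 + v**2. Cubic part: -u**3 + u*v**2 - v**3.
The quadratic part v**2 - u**2 = (v − u)(v + u) splits into two distinct linear factors, so there are two distinct tangent lines y − -2 = ±(x − -1) — this is a node (ordinary double point).
Classification: node.


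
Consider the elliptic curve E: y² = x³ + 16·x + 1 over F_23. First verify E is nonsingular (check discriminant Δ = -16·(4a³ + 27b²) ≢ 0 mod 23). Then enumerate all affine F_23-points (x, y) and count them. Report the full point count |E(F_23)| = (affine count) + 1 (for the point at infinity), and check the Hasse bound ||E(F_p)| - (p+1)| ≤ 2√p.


Affine points = {(0, 1), (0, 22), (1, 8), (1, 15), (2, 8), (2, 15), (9, 0), (11, 6), (11, 17), (12, 9), (12, 14), (14, 5), (14, 18), (16, 11), (16, 12), (18, 7), (18, 16), (20, 8), (20, 15)}; affine count = 19; |E(F_23)| = 20.

Discriminant check: Δ ∝ 4a³ + 27b² = 4·16³ + 27·1² = 4·4096 + 27·1 ≡ 12 (mod 23). Nonzero ⇒ E is nonsingular.
For each x ∈ F_23, compute rhs = x³ + 16·x + 1 mod 23, then count y ∈ F_23 with y² ≡ rhs.
  x = 0: rhs = 1, matching y values: 1, 22 (2 points).
  x = 1: rhs = 18, matching y values: 8, 15 (2 points).
  x = 2: rhs = 18, matching y values: 8, 15 (2 points).
  x = 3: rhs = 7, matching y values: none (0 points).
  x = 4: rhs = 14, matching y values: none (0 points).
  x = 5: rhs = 22, matching y values: none (0 points).
  x = 6: rhs = 14, matching y values: none (0 points).
  x = 7: rhs = 19, matching y values: none (0 points).
  x = 8: rhs = 20, matching y values: none (0 points).
  x = 9: rhs = 0, matching y values: 0 (1 points).
  x = 10: rhs = 11, matching y values: none (0 points).
  x = 11: rhs = 13, matching y values: 6, 17 (2 points).
  x = 12: rhs = 12, matching y values: 9, 14 (2 points).
  x = 13: rhs = 14, matching y values: none (0 points).
  x = 14: rhs = 2, matching y values: 5, 18 (2 points).
  x = 15: rhs = 5, matching y values: none (0 points).
  x = 16: rhs = 6, matching y values: 11, 12 (2 points).
  x = 17: rhs = 11, matching y values: none (0 points).
  x = 18: rhs = 3, matching y values: 7, 16 (2 points).
  x = 19: rhs = 11, matching y values: none (0 points).
  x = 20: rhs = 18, matching y values: 8, 15 (2 points).
  x = 21: rhs = 7, matching y values: none (0 points).
  x = 22: rhs = 7, matching y values: none (0 points).
Total affine count: 19.
Full point count |E(F_23)| = 19 + 1 = 20.
Hasse bound: |20 − (23+1)| = |-4| = 4 ≤ 2√23 ≈ 9.5917 ✓.


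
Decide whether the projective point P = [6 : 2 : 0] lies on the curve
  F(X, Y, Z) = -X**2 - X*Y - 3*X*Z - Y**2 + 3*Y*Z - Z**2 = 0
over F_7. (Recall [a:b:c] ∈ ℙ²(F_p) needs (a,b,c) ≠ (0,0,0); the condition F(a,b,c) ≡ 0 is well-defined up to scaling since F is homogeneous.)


F(6,2,0) ≡ 4 (mod 7); P is NOT on the curve.

Evaluate F(6, 2, 0) term-by-term (mod 7).
  -X**2 ↦ -1·36·1·1 = -36
  -X*Y ↦ -1·6·2·1 = -12
  -3*X*Z ↦ -3·6·1·0 = 0
  -Y**2 ↦ -1·1·4·1 = -4
  3*Y*Z ↦ 3·1·2·0 = 0
  -Z**2 ↦ -1·1·1·0 = 0
Sum: F(6, 2, 0) = (-36) + (-12) + (0) + (-4) + (0) + (0) = -52.
Reducing mod 7: -52 ≡ 4 (mod 7).
Since F(a, b, c) ≡ 4 ≠ 0 (mod 7), P does NOT lie on the curve.


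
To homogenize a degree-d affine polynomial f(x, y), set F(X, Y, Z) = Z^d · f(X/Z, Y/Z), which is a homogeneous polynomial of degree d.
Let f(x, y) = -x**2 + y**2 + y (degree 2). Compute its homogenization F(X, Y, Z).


F(X, Y, Z) = -X**2 + Y**2 + Y*Z

deg(f) = 2.
Substitute x = X/Z, y = Y/Z into f, then multiply by Z^2.
  monomial -1·x^2·y^0 ↦ -1·X^2·Y^0·Z^0.
  monomial 1·x^0·y^2 ↦ 1·X^0·Y^2·Z^0.
  monomial 1·x^0·y^1 ↦ 1·X^0·Y^1·Z^1.
Collecting: F(X, Y, Z) = -X**2 + Y**2 + Y*Z.


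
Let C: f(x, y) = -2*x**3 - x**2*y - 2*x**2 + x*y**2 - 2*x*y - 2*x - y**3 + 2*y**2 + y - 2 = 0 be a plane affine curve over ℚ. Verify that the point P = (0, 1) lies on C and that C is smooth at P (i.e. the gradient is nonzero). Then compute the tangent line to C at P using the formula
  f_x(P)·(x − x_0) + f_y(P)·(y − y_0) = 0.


Tangent line at P: -3*x + 2*y - 2 = 0.

Step 1: f(0, 1) = 0, so P lies on C.
Step 2: partial derivatives
  f_x(x, y) = -6*x**2 - 2*x*y - 4*x + y**2 - 2*y - 2, f_y(x, y) = -x**2 + 2*x*y - 2*x - 3*y**2 + 4*y + 1.
  f_x(P) = -3, f_y(P) = 2 (gradient nonzero, so P is smooth).
Step 3: tangent line at P: -3·(x − 0) + 2·(y − 1) = 0.
Expanding: -3*x + 2*y - 2 = 0.


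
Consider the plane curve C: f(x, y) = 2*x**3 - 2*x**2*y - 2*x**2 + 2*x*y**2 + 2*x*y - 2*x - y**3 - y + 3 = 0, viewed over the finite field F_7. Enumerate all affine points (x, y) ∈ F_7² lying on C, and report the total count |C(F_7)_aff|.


Affine F_7-points: {(0, 2), (1, 4), (2, 0), (3, 3), (3, 5), (4, 0), (5, 1), (5, 3), (5, 6), (6, 1)}; count = 10.

For each of the 49 pairs (x, y) ∈ F_7², evaluate f(x, y) mod 7. Record the zeros.
  x = 0: [0↦3, 1↦1, 2↦0, 3↦1, 4↦5, 5↦6, 6↦5]  zeros at y ∈ {2}
  x = 1: [0↦1, 1↦1, 2↦6, 3↦3, 4↦0, 5↦5, 6↦5]  zeros at y ∈ {4}
  x = 2: [0↦0, 1↦5, 2↦5, 3↦1, 4↦1, 5↦6, 6↦3]  zeros at y ∈ {0}
  x = 3: [0↦5, 1↦4, 2↦2, 3↦0, 4↦6, 5↦0, 6↦4]  zeros at y ∈ {3, 5}
  x = 4: [0↦0, 1↦3, 2↦2, 3↦5, 4↦6, 5↦6, 6↦6]  zeros at y ∈ {0}
  x = 5: [0↦4, 1↦0, 2↦3, 3↦0, 4↦6, 5↦1, 6↦0]  zeros at y ∈ {1, 3, 6}
  x = 6: [0↦1, 1↦0, 2↦3, 3↦4, 4↦4, 5↦4, 6↦5]  zeros at y ∈ {1}
Collecting zeros: affine points = {(0, 2), (1, 4), (2, 0), (3, 3), (3, 5), (4, 0), (5, 1), (5, 3), (5, 6), (6, 1)}.
Total count |C(F_7)_aff| = 10.
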